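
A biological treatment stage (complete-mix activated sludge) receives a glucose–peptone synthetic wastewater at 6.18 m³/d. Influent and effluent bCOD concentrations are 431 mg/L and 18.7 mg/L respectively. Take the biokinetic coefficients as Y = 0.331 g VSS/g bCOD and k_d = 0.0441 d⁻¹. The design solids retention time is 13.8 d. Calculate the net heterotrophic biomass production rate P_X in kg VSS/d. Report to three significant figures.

P_X ≈ 0.524 kg VSS/d

Observed yield with endogenous decay: Y_obs = Y / (1 + k_d·θ_c) = 0.331 / (1 + 0.0441 × 13.8) = 0.331 / 1.609 = 0.2058 g VSS/g bCOD.
Q·(S₀ − S) = 6.18 × (431 − 18.7) × 10⁻³ = 2.548 kg/d removed.
P_X = Y_obs · Q(S₀ − S) = 0.2058 × 2.548 = 0.5243 kg VSS/d.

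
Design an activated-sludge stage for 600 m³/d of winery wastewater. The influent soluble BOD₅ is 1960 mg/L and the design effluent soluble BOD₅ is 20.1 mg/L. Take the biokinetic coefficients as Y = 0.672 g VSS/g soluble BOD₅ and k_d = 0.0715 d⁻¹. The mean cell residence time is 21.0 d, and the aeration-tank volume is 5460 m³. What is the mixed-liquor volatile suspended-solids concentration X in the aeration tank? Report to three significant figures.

X ≈ 1200 mg/L

From V·X·(1 + k_d·θ_c) = Y·Q·(S₀ − S)·θ_c: X = 0.672 × 600 × (1960 − 20.1) × 21.0 / [5460 × (1 + 0.0715 × 21.0)] = 1203 mg/L.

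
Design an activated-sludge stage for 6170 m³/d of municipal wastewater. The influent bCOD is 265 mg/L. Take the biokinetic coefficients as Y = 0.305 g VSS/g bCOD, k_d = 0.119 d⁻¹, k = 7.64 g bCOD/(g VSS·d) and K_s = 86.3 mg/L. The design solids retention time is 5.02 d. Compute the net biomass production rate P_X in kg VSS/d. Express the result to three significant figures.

P_X ≈ 296 kg VSS/d

From the Monod/SRT balance for a CMAS, S = K_s·(1+k_d θ_c)/[θ_c·(Y k − k_d) − 1] = 86.3 × (1 + 0.119 × 5.02) / [5.02 × (0.305 × 7.64 − 0.119) − 1] = 137.9 / 10.10 = 13.65 mg/L.
Y_obs = Y / (1 + k_d θ_c) = 0.305 / (1 + 0.119 × 5.02) = 0.305 / 1.597 = 0.1909.
ΔS = 265 − 13.6 = 251.4 mg/L, so the substrate removal rate is 6170 × 251.4/1000 = 1551 kg bCOD/d.
P_X = Y_obs · Q(S₀ − S) = 0.1909 × 1551 = 296.2 kg VSS/d.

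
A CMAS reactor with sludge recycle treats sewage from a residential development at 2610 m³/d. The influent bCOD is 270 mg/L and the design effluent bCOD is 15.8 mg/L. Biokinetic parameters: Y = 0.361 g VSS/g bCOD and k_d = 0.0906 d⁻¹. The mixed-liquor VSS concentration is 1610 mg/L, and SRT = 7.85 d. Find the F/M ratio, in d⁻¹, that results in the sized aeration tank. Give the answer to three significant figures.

F/M ≈ 0.641 d⁻¹

Rearranging the biomass balance for a CMAS with decay, V = Y·Q·ΔS·θ_c / [X·(1+k_d θ_c)] = 0.361 × 2610 × (270 − 15.8) × 7.85 / [1610 × (1 + 0.0906 × 7.85)] = 1.88×10^6 / 2755 = 682.4 m³.
F/M = Q·S₀ / (V·X) = 2610 × 270 / (682.4 × 1610) = 0.6414 g bCOD·(g VSS·d)⁻¹.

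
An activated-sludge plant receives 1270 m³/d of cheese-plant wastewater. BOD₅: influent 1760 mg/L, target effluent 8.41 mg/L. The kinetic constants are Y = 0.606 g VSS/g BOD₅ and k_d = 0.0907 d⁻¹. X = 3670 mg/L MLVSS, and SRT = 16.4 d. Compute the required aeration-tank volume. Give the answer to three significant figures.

Rearranging the biomass balance for a CMAS with decay, V = Y·Q·ΔS·θ_c / [X·(1+k_d θ_c)] = 0.606 × 1270 × (1760 − 8.41) × 16.4 / [3670 × (1 + 0.0907 × 16.4)] = 2.21×10^7 / 9129 = 2422 m³.

V ≈ 2420 m³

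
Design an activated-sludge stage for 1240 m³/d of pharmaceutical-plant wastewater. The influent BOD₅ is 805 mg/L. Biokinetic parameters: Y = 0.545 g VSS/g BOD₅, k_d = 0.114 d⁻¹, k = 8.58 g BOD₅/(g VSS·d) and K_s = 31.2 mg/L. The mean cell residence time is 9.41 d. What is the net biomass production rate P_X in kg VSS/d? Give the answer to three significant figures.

For a completely mixed reactor with recycle the Lawrence–McCarty relation gives S = K_s·(1 + k_d·θ_c) / [θ_c·(Y·k − k_d) − 1] = 31.2 × (1 + 0.114 × 9.41) / [9.41 × (0.545 × 8.58 − 0.114) − 1] = 64.67 / 41.93 = 1.542 mg/L.
Correct the yield for decay: Y_obs = Y/(1 + k_d θ_c) = 0.545 / (1 + 0.114 × 9.41) = 0.545 / 2.073 = 0.2629.
Q·(S₀ − S) = 1240 × (805 − 1.54) × 10⁻³ = 996.3 kg/d removed.
Biomass produced: P_X = Y_obs·Q·ΔS = 0.2629 × 996.3 ≈ 262.0 kg VSS/d.

P_X ≈ 262 kg VSS/d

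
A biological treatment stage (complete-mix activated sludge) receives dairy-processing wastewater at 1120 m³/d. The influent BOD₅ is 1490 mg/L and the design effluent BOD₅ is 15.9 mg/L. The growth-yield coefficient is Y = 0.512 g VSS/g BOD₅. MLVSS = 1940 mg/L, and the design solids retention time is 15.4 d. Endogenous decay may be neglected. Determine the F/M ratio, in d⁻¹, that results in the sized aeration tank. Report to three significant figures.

Biomass mass balance (decay neglected): V·X = Y·Q·(S₀ − S)·θ_c, so V = 0.512 × 1120 × (1490 − 15.9) × 15.4 / 1940 = 6710 m³.
F/M = Q·S₀ / (V·X) = 1120 × 1490 / (6710 × 1940) = 0.1282 g BOD₅·(g VSS·d)⁻¹.

F/M ≈ 0.128 d⁻¹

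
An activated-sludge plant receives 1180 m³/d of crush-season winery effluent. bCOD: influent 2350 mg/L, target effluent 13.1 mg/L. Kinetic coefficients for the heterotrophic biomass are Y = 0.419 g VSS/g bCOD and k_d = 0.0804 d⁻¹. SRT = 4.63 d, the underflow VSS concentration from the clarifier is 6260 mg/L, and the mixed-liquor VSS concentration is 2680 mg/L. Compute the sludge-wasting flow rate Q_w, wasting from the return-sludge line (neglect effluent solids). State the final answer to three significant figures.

From the SRT design equation V = Y Q (S₀−S) θ_c / [X (1 + k_d θ_c)] = 0.419 × 1180 × (2350 − 13.1) × 4.63 / [2680 × (1 + 0.0804 × 4.63)] = 5.35×10^6 / 3678 = 1455 m³.
Wasting from the return line (neglecting effluent solids): Q_w = V·X / (θ_c·X_r) = 1455 × 2680 / (4.63 × 6260) = 134.5 m³/d.

Q_w ≈ 135 m³/d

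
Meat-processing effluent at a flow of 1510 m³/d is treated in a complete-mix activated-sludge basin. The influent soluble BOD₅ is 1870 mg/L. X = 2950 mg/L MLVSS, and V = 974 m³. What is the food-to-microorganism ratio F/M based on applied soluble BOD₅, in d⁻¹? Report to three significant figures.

F/M ≈ 0.983 d⁻¹

F/M = Q·S₀ / (V·X) = 1510 × 1870 / (974.0 × 2950) = 0.9827 g soluble BOD₅·(g VSS·d)⁻¹.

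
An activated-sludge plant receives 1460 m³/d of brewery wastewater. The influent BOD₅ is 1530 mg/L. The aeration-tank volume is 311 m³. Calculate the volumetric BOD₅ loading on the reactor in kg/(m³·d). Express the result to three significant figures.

L_v ≈ 7.18 kg BOD₅/(m³·d)

L_v = Q S₀ / V = 1460 × 1530 × 10⁻³ / 311.0 = 7.183 kg/(m³·d).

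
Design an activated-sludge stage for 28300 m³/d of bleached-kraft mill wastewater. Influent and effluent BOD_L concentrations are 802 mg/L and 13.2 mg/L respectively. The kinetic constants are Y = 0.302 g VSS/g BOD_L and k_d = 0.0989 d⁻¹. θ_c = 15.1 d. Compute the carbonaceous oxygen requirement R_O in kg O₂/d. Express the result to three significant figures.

R_O ≈ 18500 kg O₂/d

The observed yield is Y_obs = Y/(1 + k_d·θ_c) = 0.302 / (1 + 0.0989 × 15.1) = 0.302 / 2.493 = 0.1211 g VSS per g BOD_L removed.
ΔS = 802 − 13.2 = 788.8 mg/L, so the substrate removal rate is 28300 × 788.8/1000 = 22323 kg BOD_L/d.
Biomass synthesised: P_X = Y_obs × 22323 = 2704 kg VSS/d.
Carbonaceous O₂ demand = substrate oxidised − cell-mass equivalent = 22323 − 1.42 × 2704 = 18484 kg O₂/d.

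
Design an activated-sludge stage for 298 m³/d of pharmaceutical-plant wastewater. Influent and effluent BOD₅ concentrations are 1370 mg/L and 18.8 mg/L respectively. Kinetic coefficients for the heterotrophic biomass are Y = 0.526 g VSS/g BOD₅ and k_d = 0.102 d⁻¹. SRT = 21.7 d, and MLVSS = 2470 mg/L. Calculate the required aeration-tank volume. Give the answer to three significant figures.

V ≈ 579 m³

Steady-state biomass mass balance: V·X·(1 + k_d·θ_c) = Y·Q·(S₀ − S)·θ_c, so V = 0.526 × 298 × (1370 − 18.8) × 21.7 / [2470 × (1 + 0.102 × 21.7)] = 4.6×10^6 / 7937 = 579.1 m³.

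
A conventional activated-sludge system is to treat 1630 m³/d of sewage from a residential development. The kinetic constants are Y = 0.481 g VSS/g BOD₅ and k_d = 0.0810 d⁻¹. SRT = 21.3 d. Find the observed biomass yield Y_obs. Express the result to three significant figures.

Observed yield with endogenous decay: Y_obs = Y / (1 + k_d·θ_c) = 0.481 / (1 + 0.0810 × 21.3) = 0.481 / 2.725 = 0.1765 g VSS/g BOD₅.

Y_obs ≈ 0.176 g VSS/g BOD₅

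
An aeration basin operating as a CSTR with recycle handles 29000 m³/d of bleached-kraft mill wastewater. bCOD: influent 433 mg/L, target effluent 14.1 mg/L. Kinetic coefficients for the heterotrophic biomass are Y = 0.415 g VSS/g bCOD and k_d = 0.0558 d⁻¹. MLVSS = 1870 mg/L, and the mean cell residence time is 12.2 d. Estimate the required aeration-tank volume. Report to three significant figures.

Rearranging the biomass balance for a CMAS with decay, V = Y·Q·ΔS·θ_c / [X·(1+k_d θ_c)] = 0.415 × 29000 × (433 − 14.1) × 12.2 / [1870 × (1 + 0.0558 × 12.2)] = 6.15×10^7 / 3143 = 19569 m³.

V ≈ 19600 m³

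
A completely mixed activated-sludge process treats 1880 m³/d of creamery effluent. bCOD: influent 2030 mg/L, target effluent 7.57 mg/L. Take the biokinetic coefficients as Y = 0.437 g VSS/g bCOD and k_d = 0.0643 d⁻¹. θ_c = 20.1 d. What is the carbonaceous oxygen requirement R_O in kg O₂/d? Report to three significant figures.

R_O ≈ 2770 kg O₂/d

The observed yield is Y_obs = Y/(1 + k_d·θ_c) = 0.437 / (1 + 0.0643 × 20.1) = 0.437 / 2.292 = 0.1906 g VSS per g bCOD removed.
Mass of bCOD removed per day: Q(S₀ − S) = 1880 × 2022 g/m³ = 3802 kg/d.
P_X = Y_obs·Q·(S₀ − S) = 0.1906 × 3802 = 724.8 kg VSS/d.
R_O = Q·ΔS − 1.42 P_X = 3802 − 1029 = 2773 kg O₂/d.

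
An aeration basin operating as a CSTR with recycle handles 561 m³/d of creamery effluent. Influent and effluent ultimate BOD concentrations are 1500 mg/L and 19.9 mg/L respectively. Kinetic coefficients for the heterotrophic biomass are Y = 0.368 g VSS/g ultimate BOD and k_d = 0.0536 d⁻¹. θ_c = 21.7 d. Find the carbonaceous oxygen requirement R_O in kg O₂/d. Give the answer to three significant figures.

Y_obs = Y / (1 + k_d θ_c) = 0.368 / (1 + 0.0536 × 21.7) = 0.368 / 2.163 = 0.1701.
ΔS = 1500 − 19.9 = 1480 mg/L, so the substrate removal rate is 561 × 1480/1000 = 830.3 kg ultimate BOD/d.
Biomass synthesised: P_X = Y_obs × 830.3 = 141.3 kg VSS/d.
R_O = Q·(S₀ − S) − 1.42·P_X = 830.3 − 1.42 × 141.3 = 629.7 kg O₂/d.

R_O ≈ 630 kg O₂/d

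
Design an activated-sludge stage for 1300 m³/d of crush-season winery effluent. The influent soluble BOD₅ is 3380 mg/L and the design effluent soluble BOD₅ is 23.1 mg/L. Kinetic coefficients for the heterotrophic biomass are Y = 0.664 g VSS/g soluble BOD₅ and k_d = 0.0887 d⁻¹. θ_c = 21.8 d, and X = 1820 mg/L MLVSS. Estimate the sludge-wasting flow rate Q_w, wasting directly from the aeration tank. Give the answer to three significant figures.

Q_w ≈ 543 m³/d

From the SRT design equation V = Y Q (S₀−S) θ_c / [X (1 + k_d θ_c)] = 0.664 × 1300 × (3380 − 23.1) × 21.8 / [1820 × (1 + 0.0887 × 21.8)] = 6.32×10^7 / 5339 = 11831 m³.
With mixed-liquor wasting, θ_c = V/Q_w, so Q_w = V/θ_c = 11831/21.8 = 542.7 m³/d.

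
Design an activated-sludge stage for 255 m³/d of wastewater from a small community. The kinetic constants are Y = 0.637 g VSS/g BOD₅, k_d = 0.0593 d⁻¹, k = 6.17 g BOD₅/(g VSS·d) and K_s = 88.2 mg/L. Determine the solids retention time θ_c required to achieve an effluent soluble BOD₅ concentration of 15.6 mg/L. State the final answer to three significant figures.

Specific growth rate at S = 15.6 mg/L: μ = YkS/(K_s+S) = 0.637·6.17·15.6/(88.2+15.6) = 0.5907 d⁻¹.
1/θ_c = 0.5907 − 0.0593 = 0.5314 d⁻¹, so θ_c = 1.882 d.

θ_c ≈ 1.88 d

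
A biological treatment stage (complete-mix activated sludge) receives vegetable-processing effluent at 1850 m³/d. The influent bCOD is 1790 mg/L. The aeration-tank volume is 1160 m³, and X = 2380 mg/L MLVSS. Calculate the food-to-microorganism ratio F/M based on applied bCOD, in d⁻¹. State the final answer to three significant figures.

F/M = Q·S₀ / (V·X) = 1850 × 1790 / (1160 × 2380) = 1.199 g bCOD·(g VSS·d)⁻¹.

F/M ≈ 1.20 d⁻¹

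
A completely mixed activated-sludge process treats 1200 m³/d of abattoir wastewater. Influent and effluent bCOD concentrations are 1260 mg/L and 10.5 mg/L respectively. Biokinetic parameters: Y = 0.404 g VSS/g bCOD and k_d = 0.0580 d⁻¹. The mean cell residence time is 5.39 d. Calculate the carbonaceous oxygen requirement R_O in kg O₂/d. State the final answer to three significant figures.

R_O ≈ 844 kg O₂/d

The observed yield is Y_obs = Y/(1 + k_d·θ_c) = 0.404 / (1 + 0.0580 × 5.39) = 0.404 / 1.313 = 0.3078 g VSS per g bCOD removed.
Q·(S₀ − S) = 1200 × (1260 − 10.5) × 10⁻³ = 1499 kg/d removed.
Net sludge production P_X = 0.3078 × 1499 = 461.5 kg VSS/d.
Carbonaceous O₂ demand = substrate oxidised − cell-mass equivalent = 1499 − 1.42 × 461.5 = 844.1 kg O₂/d.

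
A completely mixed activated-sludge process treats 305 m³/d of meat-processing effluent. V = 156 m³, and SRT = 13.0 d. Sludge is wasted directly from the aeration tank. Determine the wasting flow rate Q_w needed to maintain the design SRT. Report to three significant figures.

Q_w ≈ 12.0 m³/d

Wasting from the aeration tank: Q_w = V / θ_c = 156.0 / 13.0 = 12.00 m³/d.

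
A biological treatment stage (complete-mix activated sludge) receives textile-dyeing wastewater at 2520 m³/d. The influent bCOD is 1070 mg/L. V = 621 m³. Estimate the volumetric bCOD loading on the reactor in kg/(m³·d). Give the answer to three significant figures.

L_v ≈ 4.34 kg bCOD/(m³·d)

L_v = Q S₀ / V = 2520 × 1070 × 10⁻³ / 621.0 = 4.342 kg/(m³·d).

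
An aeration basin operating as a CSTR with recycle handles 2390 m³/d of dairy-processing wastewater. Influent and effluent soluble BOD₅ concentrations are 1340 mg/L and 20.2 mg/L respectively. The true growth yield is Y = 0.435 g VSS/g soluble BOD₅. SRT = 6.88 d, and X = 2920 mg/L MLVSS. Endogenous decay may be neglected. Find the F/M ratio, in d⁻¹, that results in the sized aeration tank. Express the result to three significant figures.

Biomass mass balance (decay neglected): V·X = Y·Q·(S₀ − S)·θ_c, so V = 0.435 × 2390 × (1340 − 20.2) × 6.88 / 2920 = 3233 m³.
Food-to-microorganism ratio F/M = Q S₀ / (V X) = 2390 × 1340 / (3233 × 2920) = 0.3392 d⁻¹.

F/M ≈ 0.339 d⁻¹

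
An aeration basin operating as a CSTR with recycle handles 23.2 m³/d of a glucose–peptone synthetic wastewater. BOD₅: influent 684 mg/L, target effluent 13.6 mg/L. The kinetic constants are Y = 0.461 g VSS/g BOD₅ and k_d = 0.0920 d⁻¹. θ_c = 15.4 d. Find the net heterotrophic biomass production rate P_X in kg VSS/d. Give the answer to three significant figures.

Correct the yield for decay: Y_obs = Y/(1 + k_d θ_c) = 0.461 / (1 + 0.0920 × 15.4) = 0.461 / 2.417 = 0.1907.
ΔS = 684 − 13.6 = 670.4 mg/L, so the substrate removal rate is 23.2 × 670.4/1000 = 15.55 kg BOD₅/d.
P_X = Y_obs · Q(S₀ − S) = 0.1907 × 15.55 = 2.967 kg VSS/d.

P_X ≈ 2.97 kg VSS/d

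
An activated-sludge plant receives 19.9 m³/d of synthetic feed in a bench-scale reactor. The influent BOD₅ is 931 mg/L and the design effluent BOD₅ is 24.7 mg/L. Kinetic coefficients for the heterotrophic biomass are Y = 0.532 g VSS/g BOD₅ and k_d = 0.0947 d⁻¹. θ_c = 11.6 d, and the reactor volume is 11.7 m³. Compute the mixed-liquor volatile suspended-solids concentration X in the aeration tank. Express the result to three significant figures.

X ≈ 4530 mg/L

X = Y·Q·ΔS·θ_c / [V·(1 + k_d θ_c)] = 0.532 × 19.9 × (931 − 24.7) × 11.6 / [11.7 × (1 + 0.0947 × 11.6)] = 4533 mg/L.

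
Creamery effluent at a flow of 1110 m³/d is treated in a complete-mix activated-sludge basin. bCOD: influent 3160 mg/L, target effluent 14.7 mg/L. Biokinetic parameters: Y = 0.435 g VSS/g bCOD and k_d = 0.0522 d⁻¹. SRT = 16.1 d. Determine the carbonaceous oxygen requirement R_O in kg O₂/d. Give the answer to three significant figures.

Y_obs = Y / (1 + k_d θ_c) = 0.435 / (1 + 0.0522 × 16.1) = 0.435 / 1.840 = 0.2364.
Substrate removed = Q·(S₀ − S) = 1110 m³/d × (3160 − 14.7) g/m³ = 3.49×10^6 g/d = 3491 kg/d.
P_X = Y_obs·Q·(S₀ − S) = 0.2364 × 3491 = 825.2 kg VSS/d.
R_O = Q·ΔS − 1.42 P_X = 3491 − 1172 = 2320 kg O₂/d.

R_O ≈ 2320 kg O₂/d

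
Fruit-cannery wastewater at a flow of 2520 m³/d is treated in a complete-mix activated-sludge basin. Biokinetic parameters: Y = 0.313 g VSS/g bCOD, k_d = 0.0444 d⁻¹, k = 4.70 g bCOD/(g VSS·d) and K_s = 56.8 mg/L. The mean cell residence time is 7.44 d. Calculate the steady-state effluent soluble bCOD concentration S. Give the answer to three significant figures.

S ≈ 7.86 mg/L

From the Monod/SRT balance for a CMAS, S = K_s·(1+k_d θ_c)/[θ_c·(Y k − k_d) − 1] = 56.8 × (1 + 0.0444 × 7.44) / [7.44 × (0.313 × 4.70 − 0.0444) − 1] = 75.56 / 9.615 = 7.859 mg/L.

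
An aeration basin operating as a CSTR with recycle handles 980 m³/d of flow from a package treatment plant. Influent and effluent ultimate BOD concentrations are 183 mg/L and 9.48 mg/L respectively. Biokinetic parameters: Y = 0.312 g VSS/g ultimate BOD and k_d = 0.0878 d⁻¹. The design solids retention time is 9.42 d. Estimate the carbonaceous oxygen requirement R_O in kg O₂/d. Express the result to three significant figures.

Correct the yield for decay: Y_obs = Y/(1 + k_d θ_c) = 0.312 / (1 + 0.0878 × 9.42) = 0.312 / 1.827 = 0.1708.
Mass of ultimate BOD removed per day: Q(S₀ − S) = 980 × 173.5 g/m³ = 170.0 kg/d.
Biomass synthesised: P_X = Y_obs × 170.0 = 29.04 kg VSS/d.
Carbonaceous O₂ demand = substrate oxidised − cell-mass equivalent = 170.0 − 1.42 × 29.04 = 128.8 kg O₂/d.

R_O ≈ 129 kg O₂/d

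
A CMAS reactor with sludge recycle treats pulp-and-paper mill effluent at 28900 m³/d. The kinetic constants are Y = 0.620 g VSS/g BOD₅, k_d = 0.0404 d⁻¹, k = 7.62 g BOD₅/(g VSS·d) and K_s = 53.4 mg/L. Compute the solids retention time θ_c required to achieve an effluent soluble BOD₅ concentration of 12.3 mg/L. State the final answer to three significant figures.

θ_c ≈ 1.18 d

At the target effluent, Y k S/(K_s+S) = 0.620×7.62×12.3/65.70 = 0.8845 d⁻¹.
θ_c = 1/(μ − k_d) = 1/(0.8845 − 0.0404) = 1/0.8441 = 1.185 d.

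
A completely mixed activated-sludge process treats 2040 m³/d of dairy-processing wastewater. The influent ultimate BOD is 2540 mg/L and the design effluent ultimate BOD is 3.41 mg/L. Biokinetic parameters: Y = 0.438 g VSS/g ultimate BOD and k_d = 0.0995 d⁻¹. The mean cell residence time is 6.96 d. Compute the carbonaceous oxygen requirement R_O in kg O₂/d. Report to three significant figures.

Correct the yield for decay: Y_obs = Y/(1 + k_d θ_c) = 0.438 / (1 + 0.0995 × 6.96) = 0.438 / 1.693 = 0.2588.
Q·(S₀ − S) = 2040 × (2540 − 3.41) × 10⁻³ = 5175 kg/d removed.
P_X = Y_obs·Q·(S₀ − S) = 0.2588 × 5175 = 1339 kg VSS/d.
R_O = Q·ΔS − 1.42 P_X = 5175 − 1902 = 3273 kg O₂/d.

R_O ≈ 3270 kg O₂/d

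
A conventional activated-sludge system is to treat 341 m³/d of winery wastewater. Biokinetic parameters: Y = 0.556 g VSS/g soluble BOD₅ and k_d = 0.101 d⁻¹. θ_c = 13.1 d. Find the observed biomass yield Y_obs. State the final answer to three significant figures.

Observed yield with endogenous decay: Y_obs = Y / (1 + k_d·θ_c) = 0.556 / (1 + 0.101 × 13.1) = 0.556 / 2.323 = 0.2393 g VSS/g soluble BOD₅.

Y_obs ≈ 0.239 g VSS/g soluble BOD₅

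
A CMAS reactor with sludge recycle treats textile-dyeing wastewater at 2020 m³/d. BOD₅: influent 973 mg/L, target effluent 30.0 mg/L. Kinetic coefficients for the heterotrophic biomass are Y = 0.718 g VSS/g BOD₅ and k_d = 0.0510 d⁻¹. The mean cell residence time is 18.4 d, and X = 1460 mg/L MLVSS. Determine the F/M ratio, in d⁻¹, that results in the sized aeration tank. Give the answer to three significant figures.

From the SRT design equation V = Y Q (S₀−S) θ_c / [X (1 + k_d θ_c)] = 0.718 × 2020 × (973 − 30.0) × 18.4 / [1460 × (1 + 0.0510 × 18.4)] = 2.52×10^7 / 2830 = 8892 m³.
Food-to-microorganism ratio F/M = Q S₀ / (V X) = 2020 × 973 / (8892 × 1460) = 0.1514 d⁻¹.

F/M ≈ 0.151 d⁻¹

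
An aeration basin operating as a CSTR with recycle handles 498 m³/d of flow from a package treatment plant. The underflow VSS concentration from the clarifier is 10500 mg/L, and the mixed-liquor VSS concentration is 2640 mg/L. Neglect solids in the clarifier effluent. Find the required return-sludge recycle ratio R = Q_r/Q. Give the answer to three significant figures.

R ≈ 0.336

Solids balance on the clarifier gives (1+R)X = R·X_r, so R = X/(X_r − X) = 2640 / (10500 − 2640) = 0.3359.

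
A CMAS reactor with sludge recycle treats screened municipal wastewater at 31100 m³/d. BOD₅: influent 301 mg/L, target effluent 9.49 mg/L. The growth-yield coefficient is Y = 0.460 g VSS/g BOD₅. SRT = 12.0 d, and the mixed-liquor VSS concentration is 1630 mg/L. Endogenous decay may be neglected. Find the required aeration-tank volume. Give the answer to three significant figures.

V ≈ 30700 m³

With k_d = 0 the design equation reduces to V = Y Q (S₀−S) θ_c / X = 0.460 × 31100 × (301 − 9.49) × 12.0 / 1630 = 30702 m³.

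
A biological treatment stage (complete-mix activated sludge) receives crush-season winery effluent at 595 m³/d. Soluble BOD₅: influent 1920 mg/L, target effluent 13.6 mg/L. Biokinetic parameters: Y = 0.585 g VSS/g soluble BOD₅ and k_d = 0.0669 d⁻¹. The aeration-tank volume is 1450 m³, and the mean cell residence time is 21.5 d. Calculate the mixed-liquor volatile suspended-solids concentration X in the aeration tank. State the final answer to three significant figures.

From V·X·(1 + k_d·θ_c) = Y·Q·(S₀ − S)·θ_c: X = 0.585 × 595 × (1920 − 13.6) × 21.5 / [1450 × (1 + 0.0669 × 21.5)] = 4035 mg/L.

X ≈ 4040 mg/L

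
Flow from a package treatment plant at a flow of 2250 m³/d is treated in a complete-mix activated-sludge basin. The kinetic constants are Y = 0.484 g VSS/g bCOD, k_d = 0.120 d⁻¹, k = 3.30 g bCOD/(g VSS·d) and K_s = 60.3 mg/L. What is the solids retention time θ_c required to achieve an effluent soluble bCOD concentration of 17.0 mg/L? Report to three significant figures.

From 1/θ_c = Y·k·S/(K_s + S) − k_d: Y·k·S/(K_s+S) = 0.484 × 3.30 × 17.0 / (60.3 + 17.0) = 0.3513 d⁻¹.
1/θ_c = 0.3513 − 0.120 = 0.2313 d⁻¹, so θ_c = 4.324 d.

θ_c ≈ 4.32 d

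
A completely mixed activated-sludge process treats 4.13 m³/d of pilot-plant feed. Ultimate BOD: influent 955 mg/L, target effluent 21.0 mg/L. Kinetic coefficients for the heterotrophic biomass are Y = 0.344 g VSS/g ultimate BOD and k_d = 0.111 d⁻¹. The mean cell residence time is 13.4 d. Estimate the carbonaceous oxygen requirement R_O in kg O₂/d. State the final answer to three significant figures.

The observed yield is Y_obs = Y/(1 + k_d·θ_c) = 0.344 / (1 + 0.111 × 13.4) = 0.344 / 2.487 = 0.1383 g VSS per g ultimate BOD removed.
Q·(S₀ − S) = 4.13 × (955 − 21.0) × 10⁻³ = 3.857 kg/d removed.
P_X = Y_obs·Q·(S₀ − S) = 0.1383 × 3.857 = 0.5335 kg VSS/d.
Carbonaceous O₂ demand = substrate oxidised − cell-mass equivalent = 3.857 − 1.42 × 0.5335 = 3.100 kg O₂/d.

R_O ≈ 3.10 kg O₂/d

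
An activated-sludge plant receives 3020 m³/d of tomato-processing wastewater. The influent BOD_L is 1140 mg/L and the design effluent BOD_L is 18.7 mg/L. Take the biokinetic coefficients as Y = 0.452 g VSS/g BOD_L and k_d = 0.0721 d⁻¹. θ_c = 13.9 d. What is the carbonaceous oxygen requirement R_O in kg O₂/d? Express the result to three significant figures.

Y_obs = Y / (1 + k_d θ_c) = 0.452 / (1 + 0.0721 × 13.9) = 0.452 / 2.002 = 0.2258.
Mass of BOD_L removed per day: Q(S₀ − S) = 3020 × 1121 g/m³ = 3386 kg/d.
P_X = Y_obs·Q·(S₀ − S) = 0.2258 × 3386 = 764.5 kg VSS/d.
Carbonaceous O₂ demand = substrate oxidised − cell-mass equivalent = 3386 − 1.42 × 764.5 = 2301 kg O₂/d.

R_O ≈ 2300 kg O₂/d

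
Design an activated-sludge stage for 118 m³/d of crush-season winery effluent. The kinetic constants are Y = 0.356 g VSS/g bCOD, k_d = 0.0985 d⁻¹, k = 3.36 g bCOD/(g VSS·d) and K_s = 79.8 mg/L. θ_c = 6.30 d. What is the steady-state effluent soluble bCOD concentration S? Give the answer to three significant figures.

S ≈ 21.9 mg/L

From the Monod/SRT balance for a CMAS, S = K_s·(1+k_d θ_c)/[θ_c·(Y k − k_d) − 1] = 79.8 × (1 + 0.0985 × 6.30) / [6.30 × (0.356 × 3.36 − 0.0985) − 1] = 129.3 / 5.915 = 21.86 mg/L.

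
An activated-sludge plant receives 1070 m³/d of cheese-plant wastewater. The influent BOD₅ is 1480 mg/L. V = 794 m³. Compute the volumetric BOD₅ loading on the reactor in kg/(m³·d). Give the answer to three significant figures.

L_v ≈ 1.99 kg BOD₅/(m³·d)

Volumetric loading L_v = Q·S₀ / V = 1070 × 1480 g/m³ / 794.0 m³ = 1994 g/(m³·d) = 1.994 kg BOD₅/(m³·d).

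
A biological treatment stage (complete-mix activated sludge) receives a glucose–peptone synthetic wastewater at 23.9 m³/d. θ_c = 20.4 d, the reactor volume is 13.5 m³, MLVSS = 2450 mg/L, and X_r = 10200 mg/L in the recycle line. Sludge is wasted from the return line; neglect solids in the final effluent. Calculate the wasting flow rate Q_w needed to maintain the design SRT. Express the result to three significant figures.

θ_c = V·X/(Q_w·X_r) when wasting from the recycle, so Q_w = V·X/(θ_c·X_r) = 13.50 × 2450 / (20.4 × 10200) = 0.1590 m³/d.

Q_w ≈ 0.159 m³/d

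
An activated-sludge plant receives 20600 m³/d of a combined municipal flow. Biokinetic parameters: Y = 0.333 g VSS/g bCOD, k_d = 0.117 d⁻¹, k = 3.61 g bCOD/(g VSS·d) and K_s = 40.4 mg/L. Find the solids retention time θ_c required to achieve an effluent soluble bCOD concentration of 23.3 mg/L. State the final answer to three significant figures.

θ_c ≈ 3.10 d

From 1/θ_c = Y·k·S/(K_s + S) − k_d: Y·k·S/(K_s+S) = 0.333 × 3.61 × 23.3 / (40.4 + 23.3) = 0.4397 d⁻¹.
θ_c = 1/(μ − k_d) = 1/(0.4397 − 0.117) = 1/0.3227 = 3.099 d.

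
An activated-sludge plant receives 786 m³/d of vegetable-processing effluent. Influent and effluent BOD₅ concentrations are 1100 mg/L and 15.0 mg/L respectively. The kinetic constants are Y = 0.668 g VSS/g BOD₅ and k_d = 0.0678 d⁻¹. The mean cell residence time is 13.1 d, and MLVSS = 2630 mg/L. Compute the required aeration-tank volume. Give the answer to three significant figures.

V ≈ 1500 m³

Rearranging the biomass balance for a CMAS with decay, V = Y·Q·ΔS·θ_c / [X·(1+k_d θ_c)] = 0.668 × 786 × (1100 − 15.0) × 13.1 / [2630 × (1 + 0.0678 × 13.1)] = 7.46×10^6 / 4966 = 1503 m³.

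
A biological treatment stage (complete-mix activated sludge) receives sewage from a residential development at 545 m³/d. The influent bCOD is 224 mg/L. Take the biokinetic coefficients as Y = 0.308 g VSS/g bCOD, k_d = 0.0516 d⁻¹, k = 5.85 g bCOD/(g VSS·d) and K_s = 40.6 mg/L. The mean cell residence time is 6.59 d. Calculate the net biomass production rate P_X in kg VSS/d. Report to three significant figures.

P_X ≈ 27.4 kg VSS/d

For a completely mixed reactor with recycle the Lawrence–McCarty relation gives S = K_s·(1 + k_d·θ_c) / [θ_c·(Y·k − k_d) − 1] = 40.6 × (1 + 0.0516 × 6.59) / [6.59 × (0.308 × 5.85 − 0.0516) − 1] = 54.41 / 10.53 = 5.165 mg/L.
Correct the yield for decay: Y_obs = Y/(1 + k_d θ_c) = 0.308 / (1 + 0.0516 × 6.59) = 0.308 / 1.340 = 0.2298.
Substrate removed = Q·(S₀ − S) = 545 m³/d × (224 − 5.16) g/m³ = 1.19×10^5 g/d = 119.3 kg/d.
Biomass produced: P_X = Y_obs·Q·ΔS = 0.2298 × 119.3 ≈ 27.41 kg VSS/d.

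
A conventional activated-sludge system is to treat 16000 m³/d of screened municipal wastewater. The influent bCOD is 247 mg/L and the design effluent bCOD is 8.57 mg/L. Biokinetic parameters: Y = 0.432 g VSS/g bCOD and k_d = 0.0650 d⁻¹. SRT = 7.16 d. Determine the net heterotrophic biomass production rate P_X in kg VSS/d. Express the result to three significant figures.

P_X ≈ 1120 kg VSS/d

Observed yield with endogenous decay: Y_obs = Y / (1 + k_d·θ_c) = 0.432 / (1 + 0.0650 × 7.16) = 0.432 / 1.465 = 0.2948 g VSS/g bCOD.
Mass of bCOD removed per day: Q(S₀ − S) = 16000 × 238.4 g/m³ = 3815 kg/d.
P_X = Y_obs · Q(S₀ − S) = 0.2948 × 3815 = 1125 kg VSS/d.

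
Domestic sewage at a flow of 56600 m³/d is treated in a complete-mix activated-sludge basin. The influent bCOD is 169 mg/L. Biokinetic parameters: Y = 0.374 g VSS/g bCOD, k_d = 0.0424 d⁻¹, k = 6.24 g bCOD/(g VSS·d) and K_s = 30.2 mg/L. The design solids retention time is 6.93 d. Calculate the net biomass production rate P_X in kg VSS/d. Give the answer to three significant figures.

P_X ≈ 2720 kg VSS/d

For a completely mixed reactor with recycle the Lawrence–McCarty relation gives S = K_s·(1 + k_d·θ_c) / [θ_c·(Y·k − k_d) − 1] = 30.2 × (1 + 0.0424 × 6.93) / [6.93 × (0.374 × 6.24 − 0.0424) − 1] = 39.07 / 14.88 = 2.626 mg/L.
Observed yield with endogenous decay: Y_obs = Y / (1 + k_d·θ_c) = 0.374 / (1 + 0.0424 × 6.93) = 0.374 / 1.294 = 0.2891 g VSS/g bCOD.
Mass of bCOD removed per day: Q(S₀ − S) = 56600 × 166.4 g/m³ = 9417 kg/d.
Net biomass production P_X = Y_obs × Q·(S₀ − S) = 0.2891 × 9417 = 2722 kg VSS/d.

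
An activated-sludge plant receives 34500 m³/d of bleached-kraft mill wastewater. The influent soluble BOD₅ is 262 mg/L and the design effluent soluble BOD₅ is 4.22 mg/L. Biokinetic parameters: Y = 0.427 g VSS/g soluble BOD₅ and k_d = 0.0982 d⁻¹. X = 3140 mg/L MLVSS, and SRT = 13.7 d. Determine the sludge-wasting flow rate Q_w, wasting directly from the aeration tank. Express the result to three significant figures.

Q_w ≈ 516 m³/d

Rearranging the biomass balance for a CMAS with decay, V = Y·Q·ΔS·θ_c / [X·(1+k_d θ_c)] = 0.427 × 34500 × (262 − 4.22) × 13.7 / [3140 × (1 + 0.0982 × 13.7)] = 5.2×10^7 / 7364 = 7064 m³.
With mixed-liquor wasting, θ_c = V/Q_w, so Q_w = V/θ_c = 7064/13.7 = 515.7 m³/d.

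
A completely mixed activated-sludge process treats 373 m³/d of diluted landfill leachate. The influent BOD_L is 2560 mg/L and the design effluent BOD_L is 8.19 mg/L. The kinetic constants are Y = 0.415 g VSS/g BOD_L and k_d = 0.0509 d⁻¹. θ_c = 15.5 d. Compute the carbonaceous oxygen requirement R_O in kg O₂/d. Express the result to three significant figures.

Observed yield with endogenous decay: Y_obs = Y / (1 + k_d·θ_c) = 0.415 / (1 + 0.0509 × 15.5) = 0.415 / 1.789 = 0.2320 g VSS/g BOD_L.
Q·(S₀ − S) = 373 × (2560 − 8.19) × 10⁻³ = 951.8 kg/d removed.
P_X = Y_obs·Q·(S₀ − S) = 0.2320 × 951.8 = 220.8 kg VSS/d.
R_O = Q·(S₀ − S) − 1.42·P_X = 951.8 − 1.42 × 220.8 = 638.3 kg O₂/d.

R_O ≈ 638 kg O₂/d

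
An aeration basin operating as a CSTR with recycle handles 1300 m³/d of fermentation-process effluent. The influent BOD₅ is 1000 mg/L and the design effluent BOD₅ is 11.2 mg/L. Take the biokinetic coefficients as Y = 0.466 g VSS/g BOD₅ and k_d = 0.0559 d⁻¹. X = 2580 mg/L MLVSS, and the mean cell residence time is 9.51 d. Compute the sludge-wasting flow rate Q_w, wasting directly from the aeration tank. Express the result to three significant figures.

Q_w ≈ 152 m³/d

Rearranging the biomass balance for a CMAS with decay, V = Y·Q·ΔS·θ_c / [X·(1+k_d θ_c)] = 0.466 × 1300 × (1000 − 11.2) × 9.51 / [2580 × (1 + 0.0559 × 9.51)] = 5.7×10^6 / 3952 = 1442 m³.
For wasting at MLVSS concentration, Q_w = V/θ_c = 1442/9.51 = 151.6 m³/d.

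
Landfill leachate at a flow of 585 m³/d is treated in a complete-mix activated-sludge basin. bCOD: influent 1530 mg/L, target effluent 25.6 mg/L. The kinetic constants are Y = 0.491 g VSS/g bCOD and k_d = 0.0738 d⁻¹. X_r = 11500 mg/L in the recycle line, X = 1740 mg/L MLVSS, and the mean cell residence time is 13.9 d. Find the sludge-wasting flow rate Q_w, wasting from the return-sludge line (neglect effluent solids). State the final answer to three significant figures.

Q_w ≈ 18.5 m³/d

From the SRT design equation V = Y Q (S₀−S) θ_c / [X (1 + k_d θ_c)] = 0.491 × 585 × (1530 − 25.6) × 13.9 / [1740 × (1 + 0.0738 × 13.9)] = 6.01×10^6 / 3525 = 1704 m³.
Q_w = (V·X)/(θ_c X_r) = 1704 × 1740 / (13.9 × 11500) = 18.55 m³/d.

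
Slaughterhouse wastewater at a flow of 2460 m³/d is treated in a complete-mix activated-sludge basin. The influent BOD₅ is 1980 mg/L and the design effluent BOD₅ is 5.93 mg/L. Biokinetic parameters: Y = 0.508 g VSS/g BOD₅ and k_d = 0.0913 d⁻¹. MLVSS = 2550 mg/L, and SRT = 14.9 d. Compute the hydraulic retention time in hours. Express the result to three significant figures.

τ ≈ 59.6 h

Rearranging the biomass balance for a CMAS with decay, V = Y·Q·ΔS·θ_c / [X·(1+k_d θ_c)] = 0.508 × 2460 × (1980 − 5.93) × 14.9 / [2550 × (1 + 0.0913 × 14.9)] = 3.68×10^7 / 6019 = 6107 m³.
HRT = V/Q = 6107 m³ / 2460 m³·d⁻¹ = 2.483 d × 24 = 59.58 h.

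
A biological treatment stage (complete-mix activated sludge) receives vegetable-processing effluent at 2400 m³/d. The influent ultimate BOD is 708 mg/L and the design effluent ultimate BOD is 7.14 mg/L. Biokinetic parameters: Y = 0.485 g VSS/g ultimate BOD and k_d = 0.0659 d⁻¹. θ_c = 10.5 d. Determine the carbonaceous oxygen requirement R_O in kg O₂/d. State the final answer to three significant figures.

Observed yield with endogenous decay: Y_obs = Y / (1 + k_d·θ_c) = 0.485 / (1 + 0.0659 × 10.5) = 0.485 / 1.692 = 0.2867 g VSS/g ultimate BOD.
Mass of ultimate BOD removed per day: Q(S₀ − S) = 2400 × 700.9 g/m³ = 1682 kg/d.
Biomass synthesised: P_X = Y_obs × 1682 = 482.2 kg VSS/d.
R_O = Q·(S₀ − S) − 1.42·P_X = 1682 − 1.42 × 482.2 = 997.4 kg O₂/d.

R_O ≈ 997 kg O₂/d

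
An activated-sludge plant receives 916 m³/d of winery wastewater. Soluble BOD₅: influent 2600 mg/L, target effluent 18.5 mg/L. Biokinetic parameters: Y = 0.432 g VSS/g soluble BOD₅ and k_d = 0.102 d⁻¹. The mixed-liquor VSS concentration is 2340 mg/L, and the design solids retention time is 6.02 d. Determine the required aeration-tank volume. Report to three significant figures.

V ≈ 1630 m³

Rearranging the biomass balance for a CMAS with decay, V = Y·Q·ΔS·θ_c / [X·(1+k_d θ_c)] = 0.432 × 916 × (2600 − 18.5) × 6.02 / [2340 × (1 + 0.102 × 6.02)] = 6.15×10^6 / 3777 = 1628 m³.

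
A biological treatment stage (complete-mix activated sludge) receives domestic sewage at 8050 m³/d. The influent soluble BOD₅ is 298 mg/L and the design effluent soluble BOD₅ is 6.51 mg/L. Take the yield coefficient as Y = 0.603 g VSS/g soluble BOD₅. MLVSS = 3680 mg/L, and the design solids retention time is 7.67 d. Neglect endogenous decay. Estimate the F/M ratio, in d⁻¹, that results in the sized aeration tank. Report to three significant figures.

With k_d = 0 the design equation reduces to V = Y Q (S₀−S) θ_c / X = 0.603 × 8050 × (298 − 6.51) × 7.67 / 3680 = 2949 m³.
F/M = Q·S₀ / (V·X) = 8050 × 298 / (2949 × 3680) = 0.2210 g soluble BOD₅·(g VSS·d)⁻¹.

F/M ≈ 0.221 d⁻¹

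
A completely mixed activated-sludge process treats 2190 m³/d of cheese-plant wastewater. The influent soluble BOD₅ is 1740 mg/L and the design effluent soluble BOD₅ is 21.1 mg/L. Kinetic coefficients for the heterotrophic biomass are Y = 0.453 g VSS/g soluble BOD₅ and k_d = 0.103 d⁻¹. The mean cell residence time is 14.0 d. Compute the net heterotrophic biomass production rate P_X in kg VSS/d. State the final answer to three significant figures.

P_X ≈ 698 kg VSS/d

Y_obs = Y / (1 + k_d θ_c) = 0.453 / (1 + 0.103 × 14.0) = 0.453 / 2.442 = 0.1855.
Substrate removed = Q·(S₀ − S) = 2190 m³/d × (1740 − 21.1) g/m³ = 3.76×10^6 g/d = 3764 kg/d.
P_X = Y_obs · Q(S₀ − S) = 0.1855 × 3764 = 698.3 kg VSS/d.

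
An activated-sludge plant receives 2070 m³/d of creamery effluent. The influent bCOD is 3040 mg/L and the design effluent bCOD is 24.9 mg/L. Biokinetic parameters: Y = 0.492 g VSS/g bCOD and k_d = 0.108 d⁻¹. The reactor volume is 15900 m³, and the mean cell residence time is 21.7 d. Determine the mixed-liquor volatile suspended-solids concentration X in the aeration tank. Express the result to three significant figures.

X ≈ 1250 mg/L

Solving the biomass balance for X: X = Y Q (S₀−S) θ_c / [V (1+k_d θ_c)] = 0.492 × 2070 × (3040 − 24.9) × 21.7 / [15900 × (1 + 0.108 × 21.7)] = 1253 mg/L.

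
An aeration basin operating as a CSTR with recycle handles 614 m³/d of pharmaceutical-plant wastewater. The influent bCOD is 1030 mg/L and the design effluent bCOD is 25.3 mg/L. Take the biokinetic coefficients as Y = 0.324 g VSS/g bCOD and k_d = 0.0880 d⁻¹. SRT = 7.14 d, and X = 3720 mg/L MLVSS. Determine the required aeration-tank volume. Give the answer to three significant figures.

V ≈ 236 m³

From the SRT design equation V = Y Q (S₀−S) θ_c / [X (1 + k_d θ_c)] = 0.324 × 614 × (1030 − 25.3) × 7.14 / [3720 × (1 + 0.0880 × 7.14)] = 1.43×10^6 / 6057 = 235.6 m³.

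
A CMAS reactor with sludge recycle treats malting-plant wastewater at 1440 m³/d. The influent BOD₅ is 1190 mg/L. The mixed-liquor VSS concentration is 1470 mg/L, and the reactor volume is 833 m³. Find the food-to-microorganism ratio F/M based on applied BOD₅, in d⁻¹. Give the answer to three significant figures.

F/M ≈ 1.40 d⁻¹

F/M = Q·S₀ / (V·X) = 1440 × 1190 / (833.0 × 1470) = 1.399 g BOD₅·(g VSS·d)⁻¹.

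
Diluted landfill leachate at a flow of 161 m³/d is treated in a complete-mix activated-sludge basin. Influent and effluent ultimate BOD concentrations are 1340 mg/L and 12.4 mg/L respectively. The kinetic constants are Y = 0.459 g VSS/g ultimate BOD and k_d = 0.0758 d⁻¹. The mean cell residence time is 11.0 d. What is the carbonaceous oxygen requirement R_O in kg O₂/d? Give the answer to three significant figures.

Y_obs = Y / (1 + k_d θ_c) = 0.459 / (1 + 0.0758 × 11.0) = 0.459 / 1.834 = 0.2503.
Q·(S₀ − S) = 161 × (1340 − 12.4) × 10⁻³ = 213.7 kg/d removed.
Net sludge production P_X = 0.2503 × 213.7 = 53.50 kg VSS/d.
R_O = Q·(S₀ − S) − 1.42·P_X = 213.7 − 1.42 × 53.50 = 137.8 kg O₂/d.

R_O ≈ 138 kg O₂/d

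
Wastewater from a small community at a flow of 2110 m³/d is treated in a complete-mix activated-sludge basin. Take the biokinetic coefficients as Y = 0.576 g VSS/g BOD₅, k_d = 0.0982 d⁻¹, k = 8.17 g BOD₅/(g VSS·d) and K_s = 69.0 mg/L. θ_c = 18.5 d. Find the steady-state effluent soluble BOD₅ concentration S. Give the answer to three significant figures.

S ≈ 2.31 mg/L

For a completely mixed reactor with recycle the Lawrence–McCarty relation gives S = K_s·(1 + k_d·θ_c) / [θ_c·(Y·k − k_d) − 1] = 69.0 × (1 + 0.0982 × 18.5) / [18.5 × (0.576 × 8.17 − 0.0982) − 1] = 194.4 / 84.24 = 2.307 mg/L.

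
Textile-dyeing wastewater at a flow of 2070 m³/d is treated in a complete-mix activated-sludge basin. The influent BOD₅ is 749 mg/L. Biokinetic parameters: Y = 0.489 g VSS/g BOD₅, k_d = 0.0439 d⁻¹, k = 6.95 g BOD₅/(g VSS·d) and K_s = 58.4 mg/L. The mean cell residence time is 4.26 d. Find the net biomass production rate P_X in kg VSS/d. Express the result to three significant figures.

Effluent substrate depends only on kinetics and SRT: S = K_s(1 + k_d θ_c) / [θ_c(Yk − k_d) − 1] = 58.4 × (1 + 0.0439 × 4.26) / [4.26 × (0.489 × 6.95 − 0.0439) − 1] = 69.32 / 13.29 = 5.216 mg/L.
Y_obs = Y / (1 + k_d θ_c) = 0.489 / (1 + 0.0439 × 4.26) = 0.489 / 1.187 = 0.4120.
Q·(S₀ − S) = 2070 × (749 − 5.22) × 10⁻³ = 1540 kg/d removed.
So the net sludge growth is P_X = 0.4120 × 1540 = 634.3 kg VSS/d.

P_X ≈ 634 kg VSS/d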